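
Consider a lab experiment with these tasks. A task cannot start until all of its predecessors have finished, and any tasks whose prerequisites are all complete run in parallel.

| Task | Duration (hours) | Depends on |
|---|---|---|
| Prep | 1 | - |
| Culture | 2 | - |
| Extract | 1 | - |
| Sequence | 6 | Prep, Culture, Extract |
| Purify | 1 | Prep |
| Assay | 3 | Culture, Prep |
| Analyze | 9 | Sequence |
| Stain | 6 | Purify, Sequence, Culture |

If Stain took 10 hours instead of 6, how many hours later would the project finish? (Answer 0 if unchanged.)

1

The binding path is Culture→Sequence→Analyze = 2+6+9 = 17; finish at 17 hours.
The longest path through Stain is only 14 hours, so Stain has float 3.
The binding chain switches to Culture→Sequence→Stain = 2+6+10 = 18; finish 18 hours.
Change in finish: 18 − 17 = +1 hours.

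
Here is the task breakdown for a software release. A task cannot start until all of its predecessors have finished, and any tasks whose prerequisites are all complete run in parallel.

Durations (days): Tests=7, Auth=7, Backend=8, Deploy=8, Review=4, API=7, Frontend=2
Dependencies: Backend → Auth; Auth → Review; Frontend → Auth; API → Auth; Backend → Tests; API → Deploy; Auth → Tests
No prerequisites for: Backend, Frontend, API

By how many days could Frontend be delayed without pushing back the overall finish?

6

Critical path: Backend→Auth→Tests = 8+7+7 = 22, so the finish is 22 days.
The longest chain containing Frontend totals 16 days.
Float = 22 − 16 = 6.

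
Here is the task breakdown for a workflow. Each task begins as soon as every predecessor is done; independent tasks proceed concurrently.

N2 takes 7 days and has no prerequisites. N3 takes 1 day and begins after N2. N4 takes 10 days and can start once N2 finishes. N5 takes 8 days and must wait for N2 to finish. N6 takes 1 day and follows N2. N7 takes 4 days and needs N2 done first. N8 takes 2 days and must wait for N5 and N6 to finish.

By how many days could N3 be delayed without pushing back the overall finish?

9

N2→N4 = 7+10 = 17 sets the makespan at 17 days.
N3 finishes as early as 8 and must finish by 17.
So N3 can slip 17 − 8 = 9 days.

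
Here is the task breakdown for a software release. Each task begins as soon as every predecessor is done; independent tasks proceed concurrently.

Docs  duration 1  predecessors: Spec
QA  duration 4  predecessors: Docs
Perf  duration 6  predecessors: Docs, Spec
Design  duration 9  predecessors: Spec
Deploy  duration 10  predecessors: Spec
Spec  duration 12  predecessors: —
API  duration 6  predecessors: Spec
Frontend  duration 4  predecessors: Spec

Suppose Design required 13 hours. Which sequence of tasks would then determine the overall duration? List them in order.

Baseline: Spec→Deploy = 12+10 = 22 → 22 hours.
Design is off the critical path — its longest chain is 21 hours, giving 1 of slack.
The binding chain switches to Spec→Design = 12+13 = 25; finish 25 hours.

Spec, Design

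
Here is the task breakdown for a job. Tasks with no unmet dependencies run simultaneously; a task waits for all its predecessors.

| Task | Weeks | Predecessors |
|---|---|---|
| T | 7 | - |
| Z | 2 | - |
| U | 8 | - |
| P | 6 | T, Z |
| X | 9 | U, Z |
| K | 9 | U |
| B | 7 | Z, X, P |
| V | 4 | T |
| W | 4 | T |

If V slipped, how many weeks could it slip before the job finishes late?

13

U→X→B = 8+9+7 = 24 sets the makespan at 24 weeks.
The longest chain containing V totals 11 weeks.
So V can slip 24 − 11 = 13 weeks.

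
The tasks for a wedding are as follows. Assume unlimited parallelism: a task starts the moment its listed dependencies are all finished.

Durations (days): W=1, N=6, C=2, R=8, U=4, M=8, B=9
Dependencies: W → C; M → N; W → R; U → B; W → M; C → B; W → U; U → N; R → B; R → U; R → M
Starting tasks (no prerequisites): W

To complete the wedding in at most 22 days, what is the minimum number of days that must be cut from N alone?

1

Current finish: 23 days; target: 22.
N is on every critical path, so each day cut from N cuts the finish by one (this holds down to a finish of 22).
Need 23 − 22 = 1 day off N → N becomes 5 days, finish becomes 22.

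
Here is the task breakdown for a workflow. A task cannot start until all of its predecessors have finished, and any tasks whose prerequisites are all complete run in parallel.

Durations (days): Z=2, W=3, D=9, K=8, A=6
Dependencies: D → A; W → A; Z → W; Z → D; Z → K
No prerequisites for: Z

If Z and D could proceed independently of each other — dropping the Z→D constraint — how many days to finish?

With the dependency in place, Z→D→A = 2+9+6 = 17 sets the finish at 17 days.
Without Z→D, D's earliest start moves from 2 to 0.
After: D→A = 9+6 = 15 → 15 days.

15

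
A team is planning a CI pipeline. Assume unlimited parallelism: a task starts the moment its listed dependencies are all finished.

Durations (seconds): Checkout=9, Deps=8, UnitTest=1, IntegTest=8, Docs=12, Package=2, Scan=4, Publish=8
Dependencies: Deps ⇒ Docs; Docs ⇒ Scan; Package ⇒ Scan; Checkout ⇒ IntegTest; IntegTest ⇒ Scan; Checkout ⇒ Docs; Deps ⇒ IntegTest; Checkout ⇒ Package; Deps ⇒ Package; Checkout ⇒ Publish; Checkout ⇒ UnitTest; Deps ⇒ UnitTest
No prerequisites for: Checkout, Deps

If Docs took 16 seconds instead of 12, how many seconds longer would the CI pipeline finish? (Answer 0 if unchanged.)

As given, the longest chain is Checkout→Docs→Scan = 9+12+4 = 25, so the finish is 25 seconds.
Docs is on the critical path; changing it to 16 makes that path 29 seconds.
That remains the longest chain; total 29 seconds.
Change in finish: 29 − 25 = +4 seconds.

4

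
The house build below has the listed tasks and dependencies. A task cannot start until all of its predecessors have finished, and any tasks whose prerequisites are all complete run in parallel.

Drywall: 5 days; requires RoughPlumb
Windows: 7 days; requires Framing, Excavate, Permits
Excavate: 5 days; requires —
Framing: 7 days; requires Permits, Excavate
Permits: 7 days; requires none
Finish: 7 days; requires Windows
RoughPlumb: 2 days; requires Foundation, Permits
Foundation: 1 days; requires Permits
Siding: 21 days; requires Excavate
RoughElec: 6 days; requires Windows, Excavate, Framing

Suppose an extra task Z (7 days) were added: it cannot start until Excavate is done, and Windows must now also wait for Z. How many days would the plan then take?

28

Originally the plan takes 28 days.
With Z inserted, Windows now waits for max(Framing, Excavate, Permits, Z).
New critical path: Permits→Framing→Windows→Finish = 7+7+7+7 = 28 ⇒ 28 days.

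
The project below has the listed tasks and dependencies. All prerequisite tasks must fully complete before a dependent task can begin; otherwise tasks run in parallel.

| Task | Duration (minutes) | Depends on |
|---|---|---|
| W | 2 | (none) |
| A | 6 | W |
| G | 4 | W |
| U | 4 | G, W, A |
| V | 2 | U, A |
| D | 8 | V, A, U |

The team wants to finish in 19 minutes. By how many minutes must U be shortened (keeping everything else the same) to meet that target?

3

Current finish: 22 minutes; target: 19.
U is on every critical path, so each minute cut from U cuts the finish by one (this holds down to a finish of 19).
Need 22 − 19 = 3 minutes off U → U becomes 1 minute, finish becomes 19.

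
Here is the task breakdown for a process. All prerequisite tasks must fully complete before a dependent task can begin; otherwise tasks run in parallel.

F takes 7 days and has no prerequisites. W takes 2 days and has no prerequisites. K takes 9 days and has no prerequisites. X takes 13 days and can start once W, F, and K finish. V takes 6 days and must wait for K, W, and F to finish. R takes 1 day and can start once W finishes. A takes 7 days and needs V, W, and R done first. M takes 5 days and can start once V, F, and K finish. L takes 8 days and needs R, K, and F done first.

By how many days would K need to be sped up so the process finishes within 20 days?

Current finish: 22 days; target: 20.
K is on every critical path, so each day cut from K cuts the finish by one (this holds down to a finish of 20).
Need 22 − 20 = 2 days off K → K becomes 7 days, finish becomes 20.

2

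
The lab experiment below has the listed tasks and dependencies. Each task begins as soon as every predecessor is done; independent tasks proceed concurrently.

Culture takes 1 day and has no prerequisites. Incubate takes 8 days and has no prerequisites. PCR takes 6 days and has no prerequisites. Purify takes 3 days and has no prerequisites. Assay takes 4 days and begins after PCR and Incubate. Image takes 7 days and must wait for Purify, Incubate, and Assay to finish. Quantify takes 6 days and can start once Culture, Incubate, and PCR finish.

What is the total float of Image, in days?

The longest chain is Incubate→Assay→Image = 8+4+7 = 19; overall finish 19 days.
The longest chain containing Image totals 19 days.
Float = 19 − 19 = 0.

0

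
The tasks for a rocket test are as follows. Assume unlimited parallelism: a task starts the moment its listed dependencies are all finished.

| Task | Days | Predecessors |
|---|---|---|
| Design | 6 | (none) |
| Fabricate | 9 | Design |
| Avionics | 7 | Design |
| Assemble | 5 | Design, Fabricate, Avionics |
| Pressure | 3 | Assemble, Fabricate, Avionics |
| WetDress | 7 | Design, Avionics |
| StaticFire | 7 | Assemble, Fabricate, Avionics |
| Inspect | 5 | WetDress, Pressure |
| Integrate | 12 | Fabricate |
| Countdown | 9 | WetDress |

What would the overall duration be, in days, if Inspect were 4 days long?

Baseline: Design→Avionics→WetDress→Countdown = 6+7+7+9 = 29 → 29 days.
Inspect is off the critical path — its longest chain is 28 days, giving 1 of slack.
No other chain overtakes it, so the finish is 29 days.

29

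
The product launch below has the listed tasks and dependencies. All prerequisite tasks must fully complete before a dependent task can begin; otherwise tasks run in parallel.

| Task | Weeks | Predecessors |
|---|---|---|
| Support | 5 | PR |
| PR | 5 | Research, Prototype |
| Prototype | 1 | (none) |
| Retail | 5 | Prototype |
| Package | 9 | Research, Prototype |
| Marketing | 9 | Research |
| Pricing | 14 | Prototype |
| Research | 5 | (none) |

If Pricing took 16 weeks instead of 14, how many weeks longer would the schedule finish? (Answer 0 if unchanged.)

Baseline: Prototype→Pricing = 1+14 = 15 → 15 weeks.
Pricing lies on that path, so at 16 weeks the path becomes 17 weeks.
The critical path is still Prototype→Pricing; finish is now 17 weeks.
Change in finish: 17 − 15 = +2 weeks.

2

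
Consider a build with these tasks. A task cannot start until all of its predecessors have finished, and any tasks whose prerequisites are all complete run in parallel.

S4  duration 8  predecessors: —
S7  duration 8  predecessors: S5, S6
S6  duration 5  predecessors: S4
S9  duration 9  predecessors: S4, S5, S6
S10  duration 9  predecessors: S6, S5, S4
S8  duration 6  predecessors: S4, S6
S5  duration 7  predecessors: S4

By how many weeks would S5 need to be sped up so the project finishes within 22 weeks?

2

Current finish: 24 weeks; target: 22.
S5 is on every critical path, so each week cut from S5 cuts the finish by one (this holds down to a finish of 22).
Need 24 − 22 = 2 weeks off S5 → S5 becomes 5 weeks, finish becomes 22.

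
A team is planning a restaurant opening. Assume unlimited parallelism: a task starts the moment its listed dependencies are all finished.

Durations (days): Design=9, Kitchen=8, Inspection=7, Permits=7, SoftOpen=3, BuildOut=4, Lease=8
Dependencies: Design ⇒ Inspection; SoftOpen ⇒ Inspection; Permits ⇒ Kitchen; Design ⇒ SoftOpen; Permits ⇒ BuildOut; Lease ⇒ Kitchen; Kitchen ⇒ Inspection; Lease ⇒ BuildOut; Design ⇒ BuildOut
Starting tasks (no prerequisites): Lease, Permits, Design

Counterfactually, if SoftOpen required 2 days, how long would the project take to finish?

As given, the longest chain is Lease→Kitchen→Inspection = 8+8+7 = 23, so the finish is 23 days.
SoftOpen is off the critical path — its longest chain is 19 days, giving 4 of slack.
That remains the longest chain; total 23 days.

23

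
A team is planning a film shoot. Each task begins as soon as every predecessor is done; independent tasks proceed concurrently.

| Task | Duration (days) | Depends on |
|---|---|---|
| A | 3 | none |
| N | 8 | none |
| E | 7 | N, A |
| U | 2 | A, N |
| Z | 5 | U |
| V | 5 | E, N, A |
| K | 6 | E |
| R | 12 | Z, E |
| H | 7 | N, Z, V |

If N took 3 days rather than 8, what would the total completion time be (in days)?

22

The binding path is N→E→V→H = 8+7+5+7 = 27; finish at 27 days.
Since N is critical, the -5 change carries straight to that chain (now 22 days).
The binding chain switches to A→E→V→H = 3+7+5+7 = 22; finish 22 days.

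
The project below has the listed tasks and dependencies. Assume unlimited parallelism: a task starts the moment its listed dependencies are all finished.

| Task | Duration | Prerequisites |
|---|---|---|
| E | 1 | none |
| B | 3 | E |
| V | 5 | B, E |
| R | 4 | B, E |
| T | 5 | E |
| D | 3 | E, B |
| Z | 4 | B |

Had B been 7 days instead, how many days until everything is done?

Critical path before the change: E→B→V = 1+3+5 = 9 giving 9 days.
B is on the critical path; changing it to 7 makes that path 13 days.
No other chain overtakes it, so the finish is 13 days.

13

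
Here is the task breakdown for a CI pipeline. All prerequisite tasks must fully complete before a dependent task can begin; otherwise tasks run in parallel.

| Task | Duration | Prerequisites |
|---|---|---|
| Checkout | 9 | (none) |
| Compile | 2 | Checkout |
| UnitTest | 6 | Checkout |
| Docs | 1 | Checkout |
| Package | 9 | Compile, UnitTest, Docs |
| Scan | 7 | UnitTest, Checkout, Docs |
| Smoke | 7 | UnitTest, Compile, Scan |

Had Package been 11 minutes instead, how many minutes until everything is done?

29

Actual critical path: Checkout→UnitTest→Scan→Smoke = 9+6+7+7 = 29 ⇒ 29 minutes.
The longest path through Package is only 24 minutes, so Package has float 5.
No other chain overtakes it, so the finish is 29 minutes.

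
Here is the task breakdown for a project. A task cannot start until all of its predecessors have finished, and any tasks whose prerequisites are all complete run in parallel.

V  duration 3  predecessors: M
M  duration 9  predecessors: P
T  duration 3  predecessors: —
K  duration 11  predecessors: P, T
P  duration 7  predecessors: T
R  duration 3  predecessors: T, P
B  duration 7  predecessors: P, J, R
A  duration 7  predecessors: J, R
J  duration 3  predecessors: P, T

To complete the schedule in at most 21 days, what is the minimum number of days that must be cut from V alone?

Current finish: 22 days; target: 21.
V is on every critical path, so each day cut from V cuts the finish by one (this holds down to a finish of 21).
Need 22 − 21 = 1 day off V → V becomes 2 days, finish becomes 21.

1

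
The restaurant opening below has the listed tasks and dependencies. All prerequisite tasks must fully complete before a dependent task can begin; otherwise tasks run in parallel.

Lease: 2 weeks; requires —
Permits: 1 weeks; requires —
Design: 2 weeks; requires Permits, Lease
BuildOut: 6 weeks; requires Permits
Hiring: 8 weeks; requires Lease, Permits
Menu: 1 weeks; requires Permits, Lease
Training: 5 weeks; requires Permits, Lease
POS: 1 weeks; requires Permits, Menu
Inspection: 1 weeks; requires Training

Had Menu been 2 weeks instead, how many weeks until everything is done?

10

The binding path is Lease→Hiring = 2+8 = 10; finish at 10 weeks.
Menu has 6 weeks of float (longest path through it is 4).
The critical path is still Lease→Hiring; finish is now 10 weeks.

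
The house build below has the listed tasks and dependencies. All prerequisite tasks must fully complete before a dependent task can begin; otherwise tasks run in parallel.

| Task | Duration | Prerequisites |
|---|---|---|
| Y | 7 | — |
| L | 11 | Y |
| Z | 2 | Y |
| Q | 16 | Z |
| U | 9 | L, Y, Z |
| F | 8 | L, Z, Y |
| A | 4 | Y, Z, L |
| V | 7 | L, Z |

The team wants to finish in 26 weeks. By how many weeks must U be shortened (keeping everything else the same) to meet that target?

Current finish: 27 weeks; target: 26.
U is on every critical path, so each week cut from U cuts the finish by one (this holds down to a finish of 26).
Need 27 − 26 = 1 week off U → U becomes 8 weeks, finish becomes 26.

1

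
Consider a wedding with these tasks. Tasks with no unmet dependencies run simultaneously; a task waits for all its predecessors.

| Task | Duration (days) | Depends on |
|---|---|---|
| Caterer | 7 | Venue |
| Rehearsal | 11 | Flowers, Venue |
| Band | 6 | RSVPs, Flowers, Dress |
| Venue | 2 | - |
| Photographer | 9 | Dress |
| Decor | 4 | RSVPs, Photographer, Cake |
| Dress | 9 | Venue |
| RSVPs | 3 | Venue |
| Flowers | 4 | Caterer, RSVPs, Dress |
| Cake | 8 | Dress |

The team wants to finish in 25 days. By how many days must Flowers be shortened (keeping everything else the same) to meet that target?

1

Current finish: 26 days; target: 25.
Flowers is on every critical path, so each day cut from Flowers cuts the finish by one (this holds down to a finish of 24).
Need 26 − 25 = 1 day off Flowers → Flowers becomes 3 days, finish becomes 25.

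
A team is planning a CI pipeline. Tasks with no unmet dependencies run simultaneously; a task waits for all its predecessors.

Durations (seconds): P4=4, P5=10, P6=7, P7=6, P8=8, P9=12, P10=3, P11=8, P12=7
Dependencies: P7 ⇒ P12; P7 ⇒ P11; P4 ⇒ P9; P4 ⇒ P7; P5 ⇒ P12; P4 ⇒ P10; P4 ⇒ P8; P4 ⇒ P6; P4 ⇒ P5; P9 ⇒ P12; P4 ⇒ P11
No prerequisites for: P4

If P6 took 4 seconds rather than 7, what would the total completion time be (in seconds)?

Baseline: P4→P9→P12 = 4+12+7 = 23 → 23 seconds.
P6 is off the critical path — its longest chain is 11 seconds, giving 12 of slack.
That remains the longest chain; total 23 seconds.

23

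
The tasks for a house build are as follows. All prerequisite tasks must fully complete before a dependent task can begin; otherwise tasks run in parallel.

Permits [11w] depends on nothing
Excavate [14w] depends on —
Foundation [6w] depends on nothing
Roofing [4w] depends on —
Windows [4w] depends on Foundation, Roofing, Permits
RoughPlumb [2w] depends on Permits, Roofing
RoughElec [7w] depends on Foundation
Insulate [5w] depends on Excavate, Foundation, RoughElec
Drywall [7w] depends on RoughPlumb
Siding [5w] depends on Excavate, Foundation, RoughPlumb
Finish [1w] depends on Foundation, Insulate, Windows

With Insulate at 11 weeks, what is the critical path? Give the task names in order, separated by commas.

Excavate, Insulate, Finish

The binding path is Excavate→Insulate→Finish = 14+5+1 = 20; finish at 20 weeks.
Since Insulate is critical, the +6 change carries straight to that chain (now 26 weeks).
That remains the longest chain; total 26 weeks.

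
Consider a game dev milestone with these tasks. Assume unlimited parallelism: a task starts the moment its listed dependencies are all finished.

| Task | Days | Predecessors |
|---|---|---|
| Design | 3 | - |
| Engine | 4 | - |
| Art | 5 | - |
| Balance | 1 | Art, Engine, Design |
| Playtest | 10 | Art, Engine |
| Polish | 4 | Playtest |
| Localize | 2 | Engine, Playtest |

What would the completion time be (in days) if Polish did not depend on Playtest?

17

With the dependency in place, Art→Playtest→Polish = 5+10+4 = 19 sets the finish at 19 days.
Without Playtest→Polish, Polish's earliest start moves from 15 to 0.
New critical path: Art→Playtest→Localize = 5+10+2 = 17 ⇒ 17 days.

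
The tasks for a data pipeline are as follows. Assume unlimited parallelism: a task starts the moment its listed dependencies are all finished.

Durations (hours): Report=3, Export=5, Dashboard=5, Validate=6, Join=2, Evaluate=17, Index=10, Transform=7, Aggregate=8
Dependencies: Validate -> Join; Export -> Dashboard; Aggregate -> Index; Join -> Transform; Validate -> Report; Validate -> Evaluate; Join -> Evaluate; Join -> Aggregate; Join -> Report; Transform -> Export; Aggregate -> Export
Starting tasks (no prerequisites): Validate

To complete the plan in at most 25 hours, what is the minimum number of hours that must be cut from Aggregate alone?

1

Current finish: 26 hours; target: 25.
Aggregate is on every critical path, so each hour cut from Aggregate cuts the finish by one (this holds down to a finish of 25).
Need 26 − 25 = 1 hour off Aggregate → Aggregate becomes 7 hours, finish becomes 25.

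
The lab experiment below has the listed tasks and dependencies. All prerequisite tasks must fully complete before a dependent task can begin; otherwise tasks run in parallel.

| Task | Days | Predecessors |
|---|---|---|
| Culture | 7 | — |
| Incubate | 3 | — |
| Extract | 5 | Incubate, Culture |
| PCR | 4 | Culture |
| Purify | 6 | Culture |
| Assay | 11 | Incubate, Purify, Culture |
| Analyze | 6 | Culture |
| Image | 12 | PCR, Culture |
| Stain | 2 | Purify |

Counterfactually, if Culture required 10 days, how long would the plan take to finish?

The binding path is Culture→Purify→Assay = 7+6+11 = 24; finish at 24 days.
Since Culture is critical, the +3 change carries straight to that chain (now 27 days).
That remains the longest chain; total 27 days.

27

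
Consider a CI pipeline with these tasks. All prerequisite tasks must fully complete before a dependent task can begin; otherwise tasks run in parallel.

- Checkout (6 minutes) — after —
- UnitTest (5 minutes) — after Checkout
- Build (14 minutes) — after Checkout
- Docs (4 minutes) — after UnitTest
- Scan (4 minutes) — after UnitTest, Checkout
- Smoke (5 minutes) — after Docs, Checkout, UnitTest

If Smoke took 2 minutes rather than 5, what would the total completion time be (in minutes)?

20

The binding path is Checkout→UnitTest→Docs→Smoke = 6+5+4+5 = 20; finish at 20 minutes.
Smoke lies on that path, so at 2 minutes the path becomes 17 minutes.
Now Checkout→Build = 6+14 = 20 is longest, so the finish becomes 20 minutes.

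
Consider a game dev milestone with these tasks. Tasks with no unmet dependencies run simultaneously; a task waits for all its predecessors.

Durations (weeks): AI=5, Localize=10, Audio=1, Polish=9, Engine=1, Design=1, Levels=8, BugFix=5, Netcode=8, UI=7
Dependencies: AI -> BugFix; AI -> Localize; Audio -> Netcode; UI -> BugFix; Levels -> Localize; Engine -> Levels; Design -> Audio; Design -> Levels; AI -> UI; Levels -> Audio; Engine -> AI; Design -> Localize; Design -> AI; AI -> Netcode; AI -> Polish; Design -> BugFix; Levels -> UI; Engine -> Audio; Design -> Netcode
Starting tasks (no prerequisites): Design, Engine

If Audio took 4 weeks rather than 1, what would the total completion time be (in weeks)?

21

Baseline: Design→Levels→UI→BugFix = 1+8+7+5 = 21 → 21 weeks.
Audio is off the critical path — its longest chain is 18 weeks, giving 3 of slack.
Now Design→Levels→Audio→Netcode = 1+8+4+8 = 21 is longest, so the finish becomes 21 weeks.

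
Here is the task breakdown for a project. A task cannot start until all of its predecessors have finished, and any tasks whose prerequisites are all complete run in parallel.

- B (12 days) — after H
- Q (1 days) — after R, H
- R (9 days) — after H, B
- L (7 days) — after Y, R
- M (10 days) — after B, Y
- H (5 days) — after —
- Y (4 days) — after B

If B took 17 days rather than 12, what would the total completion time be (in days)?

The binding path is H→B→R→L = 5+12+9+7 = 33; finish at 33 days.
B lies on that path, so at 17 days the path becomes 38 days.
No other chain overtakes it, so the finish is 38 days.

38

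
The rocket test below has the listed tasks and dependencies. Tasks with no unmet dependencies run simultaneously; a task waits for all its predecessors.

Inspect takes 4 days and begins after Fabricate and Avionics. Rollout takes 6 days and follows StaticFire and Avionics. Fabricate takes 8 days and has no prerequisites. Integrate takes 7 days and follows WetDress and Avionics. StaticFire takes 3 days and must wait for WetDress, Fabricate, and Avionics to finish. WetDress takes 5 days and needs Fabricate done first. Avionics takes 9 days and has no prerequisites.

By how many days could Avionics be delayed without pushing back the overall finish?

Critical path: Fabricate→WetDress→StaticFire→Rollout = 8+5+3+6 = 22, so the finish is 22 days.
The longest chain containing Avionics totals 18 days.
Slack of Avionics = 4 − 0 = 4 days.

4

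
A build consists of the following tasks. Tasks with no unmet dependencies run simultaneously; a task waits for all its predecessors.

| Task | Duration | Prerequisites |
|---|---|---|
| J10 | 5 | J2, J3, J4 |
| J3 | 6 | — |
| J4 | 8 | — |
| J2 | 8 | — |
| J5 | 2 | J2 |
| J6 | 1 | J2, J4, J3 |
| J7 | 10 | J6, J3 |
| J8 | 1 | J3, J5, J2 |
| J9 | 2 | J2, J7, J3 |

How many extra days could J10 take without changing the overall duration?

Critical path: J2→J6→J7→J9 = 8+1+10+2 = 21, so the finish is 21 days.
Longest path through J10: 13 days (earliest finish 13, latest finish 21).
Slack of J10 = 16 − 8 = 8 days.

8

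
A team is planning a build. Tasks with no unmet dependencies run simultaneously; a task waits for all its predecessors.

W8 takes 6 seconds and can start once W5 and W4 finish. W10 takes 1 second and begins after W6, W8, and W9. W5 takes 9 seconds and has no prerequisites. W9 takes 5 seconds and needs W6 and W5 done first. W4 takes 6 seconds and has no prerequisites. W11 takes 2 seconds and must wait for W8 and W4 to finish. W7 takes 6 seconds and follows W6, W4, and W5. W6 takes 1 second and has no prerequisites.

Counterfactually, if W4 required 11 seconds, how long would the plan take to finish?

19

The binding path is W5→W8→W11 = 9+6+2 = 17; finish at 17 seconds.
W4 has 3 seconds of float (longest path through it is 14).
Now W4→W8→W11 = 11+6+2 = 19 is longest, so the finish becomes 19 seconds.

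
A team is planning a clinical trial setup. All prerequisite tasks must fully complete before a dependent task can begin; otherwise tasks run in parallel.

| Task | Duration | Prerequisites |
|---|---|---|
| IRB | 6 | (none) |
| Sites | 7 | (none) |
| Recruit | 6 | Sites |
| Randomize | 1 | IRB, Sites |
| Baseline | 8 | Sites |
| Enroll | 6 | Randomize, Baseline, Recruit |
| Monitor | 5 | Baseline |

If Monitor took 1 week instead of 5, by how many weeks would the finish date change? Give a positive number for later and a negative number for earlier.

0

As given, the longest chain is Sites→Baseline→Enroll = 7+8+6 = 21, so the finish is 21 weeks.
The longest path through Monitor is only 20 weeks, so Monitor has float 1.
The critical path is still Sites→Baseline→Enroll; finish is now 21 weeks.
Change in finish: 21 − 21 = +0 weeks.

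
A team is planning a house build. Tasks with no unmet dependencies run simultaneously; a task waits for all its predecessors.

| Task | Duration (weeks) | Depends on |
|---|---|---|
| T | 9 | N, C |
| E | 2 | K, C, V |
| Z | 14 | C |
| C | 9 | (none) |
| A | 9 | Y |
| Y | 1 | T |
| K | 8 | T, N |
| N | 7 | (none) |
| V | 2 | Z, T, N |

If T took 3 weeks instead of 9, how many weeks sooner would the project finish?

1

The binding path is C→T→Y→A = 9+9+1+9 = 28; finish at 28 weeks.
T is on the critical path; changing it to 3 makes that path 22 weeks.
The binding chain switches to C→Z→V→E = 9+14+2+2 = 27; finish 27 weeks.
Change in finish: 27 − 28 = -1 weeks.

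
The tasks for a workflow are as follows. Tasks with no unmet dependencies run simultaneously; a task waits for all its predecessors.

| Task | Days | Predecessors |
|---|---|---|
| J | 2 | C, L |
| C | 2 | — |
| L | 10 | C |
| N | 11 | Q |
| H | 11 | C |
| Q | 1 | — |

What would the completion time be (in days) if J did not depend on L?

13

With the dependency in place, C→L→J = 2+10+2 = 14 sets the finish at 14 days.
Without L→J, J's earliest start moves from 12 to 2.
New critical path: C→H = 2+11 = 13 ⇒ 13 days.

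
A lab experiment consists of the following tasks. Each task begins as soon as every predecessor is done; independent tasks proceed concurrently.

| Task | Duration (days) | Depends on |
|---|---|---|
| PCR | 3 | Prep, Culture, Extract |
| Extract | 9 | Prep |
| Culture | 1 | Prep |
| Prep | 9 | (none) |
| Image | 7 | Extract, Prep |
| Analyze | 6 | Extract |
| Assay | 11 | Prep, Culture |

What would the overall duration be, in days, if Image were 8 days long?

Baseline: Prep→Extract→Image = 9+9+7 = 25 → 25 days.
Image lies on that path, so at 8 days the path becomes 26 days.
No other chain overtakes it, so the finish is 26 days.

26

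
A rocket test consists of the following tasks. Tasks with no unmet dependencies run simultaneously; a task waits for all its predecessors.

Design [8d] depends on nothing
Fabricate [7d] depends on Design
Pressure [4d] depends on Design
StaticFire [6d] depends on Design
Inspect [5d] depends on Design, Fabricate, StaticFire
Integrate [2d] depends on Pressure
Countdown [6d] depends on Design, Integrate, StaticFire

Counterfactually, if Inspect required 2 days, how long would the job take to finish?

The binding path is Design→Fabricate→Inspect = 8+7+5 = 20; finish at 20 days.
Inspect lies on that path, so at 2 days the path becomes 17 days.
New critical path: Design→Pressure→Integrate→Countdown = 8+4+2+6 = 20 ⇒ 20 days.

20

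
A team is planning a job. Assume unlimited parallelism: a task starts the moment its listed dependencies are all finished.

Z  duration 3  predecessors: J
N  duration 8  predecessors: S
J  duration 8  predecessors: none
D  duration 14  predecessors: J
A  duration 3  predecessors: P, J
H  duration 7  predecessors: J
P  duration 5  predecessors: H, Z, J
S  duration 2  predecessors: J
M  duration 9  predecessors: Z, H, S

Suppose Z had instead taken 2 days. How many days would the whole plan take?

The binding path is J→H→M = 8+7+9 = 24; finish at 24 days.
Z is off the critical path — its longest chain is 20 days, giving 4 of slack.
That remains the longest chain; total 24 days.

24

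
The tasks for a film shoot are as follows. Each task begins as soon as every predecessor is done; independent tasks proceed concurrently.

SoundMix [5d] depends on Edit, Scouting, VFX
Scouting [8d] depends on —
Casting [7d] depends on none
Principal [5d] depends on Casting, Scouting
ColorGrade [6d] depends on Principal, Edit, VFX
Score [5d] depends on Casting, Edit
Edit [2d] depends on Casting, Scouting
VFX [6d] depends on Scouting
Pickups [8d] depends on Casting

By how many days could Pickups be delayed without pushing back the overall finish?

5

Critical path: Scouting→VFX→ColorGrade = 8+6+6 = 20, so the finish is 20 days.
Longest path through Pickups: 15 days (earliest finish 15, latest finish 20).
So Pickups can slip 20 − 15 = 5 days.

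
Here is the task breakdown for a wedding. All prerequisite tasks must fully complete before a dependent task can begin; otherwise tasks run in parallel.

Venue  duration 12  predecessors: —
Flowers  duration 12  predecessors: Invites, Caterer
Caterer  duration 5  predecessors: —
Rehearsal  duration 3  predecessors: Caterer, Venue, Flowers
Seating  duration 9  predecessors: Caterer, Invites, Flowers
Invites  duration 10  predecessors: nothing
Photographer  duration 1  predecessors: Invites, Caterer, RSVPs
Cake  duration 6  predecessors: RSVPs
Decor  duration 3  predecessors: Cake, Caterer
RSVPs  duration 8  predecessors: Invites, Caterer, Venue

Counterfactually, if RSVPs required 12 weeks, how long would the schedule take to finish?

The binding path is Invites→Flowers→Seating = 10+12+9 = 31; finish at 31 weeks.
RSVPs is off the critical path — its longest chain is 29 weeks, giving 2 of slack.
Now Venue→RSVPs→Cake→Decor = 12+12+6+3 = 33 is longest, so the finish becomes 33 weeks.

33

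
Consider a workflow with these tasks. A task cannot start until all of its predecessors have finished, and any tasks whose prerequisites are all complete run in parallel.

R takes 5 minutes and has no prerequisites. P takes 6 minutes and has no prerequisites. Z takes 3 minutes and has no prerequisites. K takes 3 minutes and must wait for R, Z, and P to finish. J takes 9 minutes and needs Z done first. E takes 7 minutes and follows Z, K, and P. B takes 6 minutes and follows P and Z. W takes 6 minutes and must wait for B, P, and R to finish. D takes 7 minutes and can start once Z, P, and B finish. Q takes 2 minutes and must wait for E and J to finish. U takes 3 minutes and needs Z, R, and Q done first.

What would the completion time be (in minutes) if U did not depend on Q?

With the dependency in place, P→K→E→Q→U = 6+3+7+2+3 = 21 sets the finish at 21 minutes.
Without Q→U, U's earliest start moves from 18 to 5.
New critical path: P→B→D = 6+6+7 = 19 ⇒ 19 minutes.

19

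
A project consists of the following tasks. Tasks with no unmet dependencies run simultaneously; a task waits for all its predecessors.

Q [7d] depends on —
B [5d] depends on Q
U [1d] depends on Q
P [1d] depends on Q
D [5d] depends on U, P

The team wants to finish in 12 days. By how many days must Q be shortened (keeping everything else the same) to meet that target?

1

Current finish: 13 days; target: 12.
Q is on every critical path, so each day cut from Q cuts the finish by one (this holds down to a finish of 7).
Need 13 − 12 = 1 day off Q → Q becomes 6 days, finish becomes 12.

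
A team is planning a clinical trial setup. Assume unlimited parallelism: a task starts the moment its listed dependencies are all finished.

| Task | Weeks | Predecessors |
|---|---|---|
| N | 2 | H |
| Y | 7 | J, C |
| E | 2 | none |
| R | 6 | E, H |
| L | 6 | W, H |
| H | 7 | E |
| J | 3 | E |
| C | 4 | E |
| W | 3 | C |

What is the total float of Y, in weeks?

The longest chain is E→H→L = 2+7+6 = 15; overall finish 15 weeks.
The longest chain containing Y totals 13 weeks.
Float = 15 − 13 = 2.

2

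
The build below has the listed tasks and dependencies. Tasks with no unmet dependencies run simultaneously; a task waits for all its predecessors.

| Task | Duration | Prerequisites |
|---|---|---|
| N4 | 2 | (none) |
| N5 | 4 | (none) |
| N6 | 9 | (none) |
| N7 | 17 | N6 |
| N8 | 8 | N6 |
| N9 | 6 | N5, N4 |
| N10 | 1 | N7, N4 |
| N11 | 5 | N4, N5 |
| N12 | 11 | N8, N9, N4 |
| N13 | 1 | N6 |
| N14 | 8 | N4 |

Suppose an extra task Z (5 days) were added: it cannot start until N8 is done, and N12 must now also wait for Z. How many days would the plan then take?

Originally the plan takes 28 days.
With Z inserted, N12 now waits for max(N8, N9, N4, Z).
New critical path: N6→N8→Z→N12 = 9+8+5+11 = 33 ⇒ 33 days.

33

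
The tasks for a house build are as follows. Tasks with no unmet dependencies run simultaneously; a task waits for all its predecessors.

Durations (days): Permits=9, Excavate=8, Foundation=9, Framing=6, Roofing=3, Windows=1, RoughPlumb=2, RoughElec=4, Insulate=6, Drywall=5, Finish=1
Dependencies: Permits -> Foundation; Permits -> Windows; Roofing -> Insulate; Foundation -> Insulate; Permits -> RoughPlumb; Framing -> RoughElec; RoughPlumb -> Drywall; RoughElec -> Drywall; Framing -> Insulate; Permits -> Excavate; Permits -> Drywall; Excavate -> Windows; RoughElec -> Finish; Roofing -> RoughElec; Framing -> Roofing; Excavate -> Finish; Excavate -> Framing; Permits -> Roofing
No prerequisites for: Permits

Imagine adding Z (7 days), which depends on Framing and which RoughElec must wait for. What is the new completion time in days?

Originally the house build takes 35 days.
With Z inserted, RoughElec now waits for max(Framing, Roofing, Z).
New critical path: Permits→Excavate→Framing→Z→RoughElec→Drywall = 9+8+6+7+4+5 = 39 ⇒ 39 days.

39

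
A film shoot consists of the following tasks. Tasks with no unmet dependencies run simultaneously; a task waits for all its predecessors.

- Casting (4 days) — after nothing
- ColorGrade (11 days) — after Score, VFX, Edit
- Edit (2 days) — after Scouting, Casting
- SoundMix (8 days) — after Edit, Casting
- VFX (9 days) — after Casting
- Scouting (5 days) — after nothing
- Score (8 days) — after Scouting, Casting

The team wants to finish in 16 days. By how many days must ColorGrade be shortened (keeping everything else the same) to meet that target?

8

Current finish: 24 days; target: 16.
ColorGrade is on every critical path, so each day cut from ColorGrade cuts the finish by one (this holds down to a finish of 15).
Need 24 − 16 = 8 days off ColorGrade → ColorGrade becomes 3 days, finish becomes 16.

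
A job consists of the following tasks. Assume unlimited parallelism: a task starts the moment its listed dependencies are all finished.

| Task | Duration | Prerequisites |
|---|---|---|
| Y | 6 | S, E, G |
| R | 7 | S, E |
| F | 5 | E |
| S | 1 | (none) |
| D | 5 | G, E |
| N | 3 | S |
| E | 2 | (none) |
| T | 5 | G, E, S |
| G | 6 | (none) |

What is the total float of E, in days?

3

Critical path: G→Y = 6+6 = 12, so the finish is 12 days.
Longest path through E: 9 days (earliest finish 2, latest finish 5).
Slack of E = 3 − 0 = 3 days.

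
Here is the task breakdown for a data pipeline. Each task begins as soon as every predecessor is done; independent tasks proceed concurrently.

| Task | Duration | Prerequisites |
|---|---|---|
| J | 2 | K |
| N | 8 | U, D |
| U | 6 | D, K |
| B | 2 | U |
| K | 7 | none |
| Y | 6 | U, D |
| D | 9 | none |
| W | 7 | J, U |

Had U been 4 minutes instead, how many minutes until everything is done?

21

Critical path before the change: D→U→N = 9+6+8 = 23 giving 23 minutes.
Since U is critical, the -2 change carries straight to that chain (now 21 minutes).
That remains the longest chain; total 21 minutes.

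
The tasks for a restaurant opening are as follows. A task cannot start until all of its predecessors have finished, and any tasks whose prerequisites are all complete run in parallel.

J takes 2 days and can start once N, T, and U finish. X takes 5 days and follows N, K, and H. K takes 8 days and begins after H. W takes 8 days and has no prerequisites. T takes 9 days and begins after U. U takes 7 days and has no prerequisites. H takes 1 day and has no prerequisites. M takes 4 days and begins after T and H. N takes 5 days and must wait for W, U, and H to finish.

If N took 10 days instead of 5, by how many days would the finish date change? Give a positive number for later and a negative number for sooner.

3

Critical path before the change: U→T→M = 7+9+4 = 20 giving 20 days.
N is off the critical path — its longest chain is 18 days, giving 2 of slack.
Now W→N→X = 8+10+5 = 23 is longest, so the finish becomes 23 days.
Change in finish: 23 − 20 = +3 days.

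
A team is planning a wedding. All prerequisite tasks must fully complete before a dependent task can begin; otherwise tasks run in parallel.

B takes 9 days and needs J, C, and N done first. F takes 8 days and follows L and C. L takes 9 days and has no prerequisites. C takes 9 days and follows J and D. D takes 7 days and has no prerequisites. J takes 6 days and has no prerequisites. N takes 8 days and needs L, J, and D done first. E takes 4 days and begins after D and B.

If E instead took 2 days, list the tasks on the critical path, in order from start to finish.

Critical path before the change: L→N→B→E = 9+8+9+4 = 30 giving 30 days.
Since E is critical, the -2 change carries straight to that chain (now 28 days).
The critical path is still L→N→B→E; finish is now 28 days.

L, N, B, E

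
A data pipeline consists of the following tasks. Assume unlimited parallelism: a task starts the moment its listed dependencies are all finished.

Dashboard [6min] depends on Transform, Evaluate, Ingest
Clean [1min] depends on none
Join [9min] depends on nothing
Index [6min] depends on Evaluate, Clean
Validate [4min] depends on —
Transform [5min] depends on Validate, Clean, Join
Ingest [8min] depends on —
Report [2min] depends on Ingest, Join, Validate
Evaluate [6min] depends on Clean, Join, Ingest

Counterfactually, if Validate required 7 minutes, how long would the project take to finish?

The binding path is Join→Evaluate→Index = 9+6+6 = 21; finish at 21 minutes.
Validate is off the critical path — its longest chain is 15 minutes, giving 6 of slack.
The critical path is still Join→Evaluate→Index; finish is now 21 minutes.

21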